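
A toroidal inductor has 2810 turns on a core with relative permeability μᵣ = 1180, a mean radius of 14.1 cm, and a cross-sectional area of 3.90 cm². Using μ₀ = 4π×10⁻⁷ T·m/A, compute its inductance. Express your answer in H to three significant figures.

For a thin toroid, L = μ₀μᵣN²A/(2πR).
L = (4π×10⁻⁷)(1180)(2810)²(3.900×10^-4) / (2π×0.141 m) = 5.154 H.

L ≈ 5.15 H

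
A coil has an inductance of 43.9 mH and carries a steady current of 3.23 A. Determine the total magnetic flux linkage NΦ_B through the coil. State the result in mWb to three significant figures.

From L = NΦ_B/I, the flux linkage is NΦ_B = LI.
NΦ_B = (4.390×10^-2 H)(3.23 A) = 0.1418 Wb.

NΦ_B ≈ 142 mWb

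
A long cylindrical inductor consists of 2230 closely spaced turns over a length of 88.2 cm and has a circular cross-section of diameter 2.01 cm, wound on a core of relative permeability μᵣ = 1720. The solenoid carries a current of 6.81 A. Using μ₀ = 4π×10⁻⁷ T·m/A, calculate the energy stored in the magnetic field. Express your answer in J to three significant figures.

A = π(d/2)² = π(1.005×10^-2 m)² = 3.173×10^-4 m².
L = μ₀μᵣN²A/ℓ = (4π×10⁻⁷)(1720)(2230)²(3.173×10^-4)/(0.882) = 3.867 H.
U = ½LI² = ½(3.867)(6.81)² = 89.67 J.

U ≈ 89.7 J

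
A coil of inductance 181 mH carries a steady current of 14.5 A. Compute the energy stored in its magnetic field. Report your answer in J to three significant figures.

Stored magnetic energy: U = ½LI².
U = ½(0.181 H)(14.5 A)² = 19.03 J.

U ≈ 19.0 J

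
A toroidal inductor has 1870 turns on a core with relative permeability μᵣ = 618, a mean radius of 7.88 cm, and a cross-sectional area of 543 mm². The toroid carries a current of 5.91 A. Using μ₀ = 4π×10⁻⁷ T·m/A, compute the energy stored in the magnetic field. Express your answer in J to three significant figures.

U ≈ 52.0 J

L = μ₀μᵣN²A/(2πR) = (4π×10⁻⁷)(618)(1870)²(5.430×10^-4)/(2π×7.880×10^-2) = 2.978 H.
U = ½LI² = ½(2.978)(5.91)² = 52.01 J.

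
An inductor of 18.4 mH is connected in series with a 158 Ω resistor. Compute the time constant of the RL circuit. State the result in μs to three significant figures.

τ ≈ 116 μs

τ = L/R = (1.840×10^-2 H)/(158 Ω) = 1.1646×10^-4 s.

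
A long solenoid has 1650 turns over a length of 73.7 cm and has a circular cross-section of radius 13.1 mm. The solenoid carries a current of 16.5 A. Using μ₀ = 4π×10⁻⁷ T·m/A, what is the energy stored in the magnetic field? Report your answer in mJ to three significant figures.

A = πr² = π(1.310×10^-2 m)² = 5.391×10^-4 m².
L = μ₀N²A/ℓ = (4π×10⁻⁷)(1650)²(5.391×10^-4)/(0.737) = 2.503×10^-3 H.
U = ½LI² = ½(2.503×10^-3)(16.5)² = 0.3407 J.

U ≈ 341 mJ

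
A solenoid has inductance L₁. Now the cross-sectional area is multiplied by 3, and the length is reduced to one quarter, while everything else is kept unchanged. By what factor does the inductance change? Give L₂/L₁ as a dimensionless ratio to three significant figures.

For a solenoid, L ∝ μᵣN²A/ℓ.
L₂/L₁ = (3) × (0.25)^-1 = 12.0.

L₂/L₁ = 12.0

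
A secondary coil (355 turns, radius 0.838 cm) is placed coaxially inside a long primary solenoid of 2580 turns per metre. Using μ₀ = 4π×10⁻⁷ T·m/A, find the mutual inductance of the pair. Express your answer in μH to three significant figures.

M ≈ 254 μH

The outer solenoid produces a uniform field B₁ = μ₀n₁I₁ across the inner coil,
so the flux linkage is N₂Φ = N₂B₁A₂ = μ₀n₁N₂A₂·I₁, giving M = μ₀n₁N₂A₂.
A₂ = πr² = π(8.380×10^-3 m)² = 2.206×10^-4 m².
M = (4π×10⁻⁷)(2580)(355)(2.206×10^-4) = 2.539×10^-4 H.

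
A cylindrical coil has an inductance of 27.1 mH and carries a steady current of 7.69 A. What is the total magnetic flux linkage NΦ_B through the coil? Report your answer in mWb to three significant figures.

NΦ_B ≈ 208 mWb

From L = NΦ_B/I, the flux linkage is NΦ_B = LI.
NΦ_B = (2.710×10^-2 H)(7.69 A) = 0.2084 Wb.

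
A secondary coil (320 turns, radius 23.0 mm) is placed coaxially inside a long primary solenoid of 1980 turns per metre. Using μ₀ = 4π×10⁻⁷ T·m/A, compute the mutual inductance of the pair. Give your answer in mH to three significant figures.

M ≈ 1.32 mH

The outer solenoid produces a uniform field B₁ = μ₀n₁I₁ across the inner coil,
so the flux linkage is N₂Φ = N₂B₁A₂ = μ₀n₁N₂A₂·I₁, giving M = μ₀n₁N₂A₂.
A₂ = πr² = π(2.300×10^-2 m)² = 1.662×10^-3 m².
M = (4π×10⁻⁷)(1980)(320)(1.662×10^-3) = 1.323×10^-3 H.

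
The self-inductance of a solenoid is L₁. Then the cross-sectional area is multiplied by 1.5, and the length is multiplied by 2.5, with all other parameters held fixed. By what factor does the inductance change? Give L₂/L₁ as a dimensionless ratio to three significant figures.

L₂/L₁ = 0.600

For a solenoid, L ∝ μᵣN²A/ℓ.
L₂/L₁ = (1.5) × (2.5)^-1 = 0.600.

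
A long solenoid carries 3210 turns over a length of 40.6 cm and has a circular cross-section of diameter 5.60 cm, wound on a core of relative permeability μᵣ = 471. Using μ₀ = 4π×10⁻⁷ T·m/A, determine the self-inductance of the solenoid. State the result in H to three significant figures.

L ≈ 37.0 H

A = π(d/2)² = π(2.800×10^-2 m)² = 2.463×10^-3 m².
For a long solenoid, L = μ₀μᵣN²A/ℓ.
L = (4π×10⁻⁷)(471)(3210)²(2.463×10^-3)/(0.406 m) = 37 H.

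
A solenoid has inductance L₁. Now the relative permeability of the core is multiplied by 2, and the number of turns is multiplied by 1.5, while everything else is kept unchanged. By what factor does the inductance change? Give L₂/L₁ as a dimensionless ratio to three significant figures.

For a solenoid, L ∝ μᵣN²A/ℓ.
L₂/L₁ = (2) × (1.5)^2 = 4.50.

L₂/L₁ = 4.50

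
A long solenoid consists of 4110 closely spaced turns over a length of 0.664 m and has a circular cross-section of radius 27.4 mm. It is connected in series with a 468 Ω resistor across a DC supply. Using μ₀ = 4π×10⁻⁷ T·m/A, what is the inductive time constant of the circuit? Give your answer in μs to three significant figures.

A = πr² = π(2.740×10^-2 m)² = 2.359×10^-3 m².
L = μ₀N²A/ℓ = (4π×10⁻⁷)(4110)²(2.359×10^-3)/(0.664) = 7.540×10^-2 H.
τ = L/R = (7.540×10^-2)/(468) = 1.611×10^-4 s.

τ ≈ 161 μs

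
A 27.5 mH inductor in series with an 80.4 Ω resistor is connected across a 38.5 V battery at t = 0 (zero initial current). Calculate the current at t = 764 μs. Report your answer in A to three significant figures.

I ≈ 0.428 A

τ = L/R = 2.750×10^-2/80.4 = 3.420×10^-4 s; final current I_∞ = ε/R = 38.5/80.4 = 0.4789 A.
I(t) = I_∞(1 − e^(−t/τ)) with t/τ = 2.234.
I = (0.4789)(1 − e^(−2.234)) = 0.4276 A.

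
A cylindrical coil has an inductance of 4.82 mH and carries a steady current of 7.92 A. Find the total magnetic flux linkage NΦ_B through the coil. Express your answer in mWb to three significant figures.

NΦ_B ≈ 38.2 mWb

From L = NΦ_B/I, the flux linkage is NΦ_B = LI.
NΦ_B = (4.820×10^-3 H)(7.92 A) = 3.817×10^-2 Wb.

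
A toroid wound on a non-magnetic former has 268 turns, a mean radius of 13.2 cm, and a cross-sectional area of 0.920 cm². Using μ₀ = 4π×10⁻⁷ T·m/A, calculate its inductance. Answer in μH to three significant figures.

L ≈ 10.0 μH

For a thin toroid, L = μ₀N²A/(2πR).
L = (4π×10⁻⁷)(268)²(9.200×10^-5) / (2π×0.132 m) = 1.001×10^-5 H.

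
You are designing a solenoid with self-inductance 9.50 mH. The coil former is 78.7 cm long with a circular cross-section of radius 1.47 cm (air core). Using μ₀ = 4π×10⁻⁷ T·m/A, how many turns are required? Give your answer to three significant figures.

N ≈ 2960 turns

A = πr² = π(1.470×10^-2 m)² = 6.789×10^-4 m².
From L = μ₀N²A/ℓ, N = √(Lℓ / (μ₀A)).
N = √[(9.500×10^-3)(0.787) / ((4π×10⁻⁷)×6.789×10^-4)] = √(8.764×10^6) ≈ 2960.4.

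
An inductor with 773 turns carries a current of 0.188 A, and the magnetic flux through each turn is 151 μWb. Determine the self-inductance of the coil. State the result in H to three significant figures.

L ≈ 0.621 H

Self-inductance is defined by L = NΦ_B/I (flux linkage over current).
L = (773)(1.510×10^-4 Wb)/(0.188 A) = 0.6209 H.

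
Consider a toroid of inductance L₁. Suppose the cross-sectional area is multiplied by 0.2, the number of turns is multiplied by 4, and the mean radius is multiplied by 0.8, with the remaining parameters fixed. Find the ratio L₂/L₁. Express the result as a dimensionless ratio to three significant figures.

For a toroid, L ∝ μᵣN²A/R.
L₂/L₁ = (0.2) × (4)^2 × (0.8)^-1 = 4.00.

L₂/L₁ = 4.00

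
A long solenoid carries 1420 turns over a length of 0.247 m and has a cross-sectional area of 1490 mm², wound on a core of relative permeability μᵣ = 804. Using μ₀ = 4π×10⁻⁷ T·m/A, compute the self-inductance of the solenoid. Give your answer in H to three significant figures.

A = 1490 mm² = 1.490×10^-3 m².
For a long solenoid, L = μ₀μᵣN²A/ℓ.
L = (4π×10⁻⁷)(804)(1420)²(1.490×10^-3)/(0.247 m) = 12.29 H.

L ≈ 12.3 H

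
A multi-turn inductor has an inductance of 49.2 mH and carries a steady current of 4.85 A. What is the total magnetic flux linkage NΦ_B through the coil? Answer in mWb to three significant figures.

From L = NΦ_B/I, the flux linkage is NΦ_B = LI.
NΦ_B = (4.920×10^-2 H)(4.85 A) = 0.2386 Wb.

NΦ_B ≈ 239 mWb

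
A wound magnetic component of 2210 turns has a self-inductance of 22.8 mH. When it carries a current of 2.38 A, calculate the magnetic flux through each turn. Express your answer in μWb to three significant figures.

Φ_B ≈ 24.6 μWb

From L = NΦ_B/I, the flux per turn is Φ_B = LI/N.
Φ_B = (2.280×10^-2 H)(2.38 A)/2210 = 2.455×10^-5 Wb.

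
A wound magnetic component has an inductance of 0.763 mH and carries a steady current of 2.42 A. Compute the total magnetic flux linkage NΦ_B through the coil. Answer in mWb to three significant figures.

NΦ_B ≈ 1.85 mWb

From L = NΦ_B/I, the flux linkage is NΦ_B = LI.
NΦ_B = (7.630×10^-4 H)(2.42 A) = 1.846×10^-3 Wb.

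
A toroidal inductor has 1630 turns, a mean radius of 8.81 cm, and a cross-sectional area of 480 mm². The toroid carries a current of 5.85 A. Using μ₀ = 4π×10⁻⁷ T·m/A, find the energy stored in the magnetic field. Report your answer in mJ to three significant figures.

U ≈ 49.5 mJ

L = μ₀N²A/(2πR) = (4π×10⁻⁷)(1630)²(4.800×10^-4)/(2π×8.810×10^-2) = 2.895×10^-3 H.
U = ½LI² = ½(2.895×10^-3)(5.85)² = 4.954×10^-2 J.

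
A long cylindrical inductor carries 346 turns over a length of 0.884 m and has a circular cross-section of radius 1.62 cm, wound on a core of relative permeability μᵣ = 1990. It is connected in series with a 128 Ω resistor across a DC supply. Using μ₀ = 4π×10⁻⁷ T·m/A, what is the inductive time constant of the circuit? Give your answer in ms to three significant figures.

τ ≈ 2.18 ms

A = πr² = π(1.620×10^-2 m)² = 8.2448×10^-4 m².
L = μ₀μᵣN²A/ℓ = (4π×10⁻⁷)(1990)(346)²(8.2448×10^-4)/(0.884) = 0.2792 H.
τ = L/R = (0.2792)/(128) = 2.181×10^-3 s.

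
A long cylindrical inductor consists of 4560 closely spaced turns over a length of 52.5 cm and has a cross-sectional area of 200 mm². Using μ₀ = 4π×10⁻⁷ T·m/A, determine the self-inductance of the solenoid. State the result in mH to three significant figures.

L ≈ 9.95 mH

A = 200 mm² = 2.000×10^-4 m².
For a long solenoid, L = μ₀N²A/ℓ.
L = (4π×10⁻⁷)(4560)²(2.000×10^-4)/(0.525 m) = 9.954×10^-3 H.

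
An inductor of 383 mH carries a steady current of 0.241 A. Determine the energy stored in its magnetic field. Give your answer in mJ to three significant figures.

Stored magnetic energy: U = ½LI².
U = ½(0.383 H)(0.241 A)² = 1.112×10^-2 J.

U ≈ 11.1 mJ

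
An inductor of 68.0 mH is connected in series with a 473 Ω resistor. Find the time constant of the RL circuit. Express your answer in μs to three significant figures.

τ = L/R = (6.800×10^-2 H)/(473 Ω) = 1.438×10^-4 s.

τ ≈ 144 μs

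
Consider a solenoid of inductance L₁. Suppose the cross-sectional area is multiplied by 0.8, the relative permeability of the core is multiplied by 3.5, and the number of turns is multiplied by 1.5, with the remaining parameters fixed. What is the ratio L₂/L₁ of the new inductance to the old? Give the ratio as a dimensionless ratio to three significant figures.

L₂/L₁ = 6.30

For a solenoid, L ∝ μᵣN²A/ℓ.
L₂/L₁ = (0.8) × (3.5) × (1.5)^2 = 6.30.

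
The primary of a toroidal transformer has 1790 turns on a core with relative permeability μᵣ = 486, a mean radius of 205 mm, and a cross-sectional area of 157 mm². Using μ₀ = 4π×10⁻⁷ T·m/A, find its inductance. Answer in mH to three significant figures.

L ≈ 239 mH

For a thin toroid, L = μ₀μᵣN²A/(2πR).
L = (4π×10⁻⁷)(486)(1790)²(1.570×10^-4) / (2π×0.205 m) = 0.2385 H.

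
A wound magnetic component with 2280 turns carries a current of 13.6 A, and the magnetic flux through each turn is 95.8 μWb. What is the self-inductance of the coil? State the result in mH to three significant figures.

Self-inductance is defined by L = NΦ_B/I (flux linkage over current).
L = (2280)(9.580×10^-5 Wb)/(13.6 A) = 1.606×10^-2 H.

L ≈ 16.1 mH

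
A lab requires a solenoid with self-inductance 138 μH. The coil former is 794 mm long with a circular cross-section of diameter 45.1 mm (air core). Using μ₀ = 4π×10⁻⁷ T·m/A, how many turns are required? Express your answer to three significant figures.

N ≈ 234 turns

A = π(d/2)² = π(2.255×10^-2 m)² = 1.598×10^-3 m².
From L = μ₀N²A/ℓ, N = √(Lℓ / (μ₀A)).
N = √[(1.380×10^-4)(0.794) / ((4π×10⁻⁷)×1.598×10^-3)] = √(5.458×10^4) ≈ 233.6.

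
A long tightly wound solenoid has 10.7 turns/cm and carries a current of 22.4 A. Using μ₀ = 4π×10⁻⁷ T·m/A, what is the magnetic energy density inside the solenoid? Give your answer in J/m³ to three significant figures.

u ≈ 361 J/m³

B = μ₀nI = (4π×10⁻⁷)(1.070×10^3)(22.4) = 3.012×10^-2 T.
u = B²/(2μ₀) = (3.012×10^-2)²/(2×4π×10⁻⁷) = 360.9 J/m³.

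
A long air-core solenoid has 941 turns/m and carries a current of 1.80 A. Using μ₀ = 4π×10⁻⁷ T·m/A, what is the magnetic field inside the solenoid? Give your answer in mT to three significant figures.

B ≈ 2.13 mT

Inside a long solenoid, B = μ₀nI.
B = (4π×10⁻⁷)(941 m⁻¹)(1.80 A) = 2.128×10^-3 T.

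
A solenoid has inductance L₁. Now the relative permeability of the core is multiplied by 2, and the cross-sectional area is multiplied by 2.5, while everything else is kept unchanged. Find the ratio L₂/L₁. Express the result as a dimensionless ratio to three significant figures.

L₂/L₁ = 5.00

For a solenoid, L ∝ μᵣN²A/ℓ.
L₂/L₁ = (2) × (2.5) = 5.00.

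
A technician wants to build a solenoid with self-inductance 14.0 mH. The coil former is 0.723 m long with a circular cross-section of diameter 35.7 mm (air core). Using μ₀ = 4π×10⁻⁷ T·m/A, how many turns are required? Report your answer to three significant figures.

A = π(d/2)² = π(1.785×10^-2 m)² = 1.001×10^-3 m².
From L = μ₀N²A/ℓ, N = √(Lℓ / (μ₀A)).
N = √[(1.400×10^-2)(0.723) / ((4π×10⁻⁷)×1.001×10^-3)] = √(8.047×10^6) ≈ 2836.7.

N ≈ 2840 turns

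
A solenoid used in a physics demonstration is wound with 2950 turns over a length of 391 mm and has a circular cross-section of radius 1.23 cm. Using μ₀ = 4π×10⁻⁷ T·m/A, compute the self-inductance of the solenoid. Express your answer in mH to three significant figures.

A = πr² = π(1.230×10^-2 m)² = 4.753×10^-4 m².
For a long solenoid, L = μ₀N²A/ℓ.
L = (4π×10⁻⁷)(2950)²(4.753×10^-4)/(0.391 m) = 1.329×10^-2 H.

L ≈ 13.3 mH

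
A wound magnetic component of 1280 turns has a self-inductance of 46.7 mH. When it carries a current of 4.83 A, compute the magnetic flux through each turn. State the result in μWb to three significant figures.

From L = NΦ_B/I, the flux per turn is Φ_B = LI/N.
Φ_B = (4.670×10^-2 H)(4.83 A)/1280 = 1.762×10^-4 Wb.

Φ_B ≈ 176 μWb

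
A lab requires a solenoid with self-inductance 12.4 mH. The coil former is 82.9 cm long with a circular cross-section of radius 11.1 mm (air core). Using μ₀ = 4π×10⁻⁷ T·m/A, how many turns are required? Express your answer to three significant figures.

N ≈ 4600 turns

A = πr² = π(1.110×10^-2 m)² = 3.871×10^-4 m².
From L = μ₀N²A/ℓ, N = √(Lℓ / (μ₀A)).
N = √[(1.240×10^-2)(0.829) / ((4π×10⁻⁷)×3.871×10^-4)] = √(2.113×10^7) ≈ 4597.1.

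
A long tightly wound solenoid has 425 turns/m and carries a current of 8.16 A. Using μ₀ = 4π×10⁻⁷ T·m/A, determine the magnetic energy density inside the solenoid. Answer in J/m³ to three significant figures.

B = μ₀nI = (4π×10⁻⁷)(425)(8.16) = 4.358×10^-3 T.
u = B²/(2μ₀) = (4.358×10^-3)²/(2×4π×10⁻⁷) = 7.557 J/m³.

u ≈ 7.56 J/m³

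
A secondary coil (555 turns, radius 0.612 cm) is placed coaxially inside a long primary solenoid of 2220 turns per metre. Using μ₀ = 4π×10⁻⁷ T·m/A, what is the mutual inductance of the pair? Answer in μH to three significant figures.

The outer solenoid produces a uniform field B₁ = μ₀n₁I₁ across the inner coil,
so the flux linkage is N₂Φ = N₂B₁A₂ = μ₀n₁N₂A₂·I₁, giving M = μ₀n₁N₂A₂.
A₂ = πr² = π(6.120×10^-3 m)² = 1.177×10^-4 m².
M = (4π×10⁻⁷)(2220)(555)(1.177×10^-4) = 1.822×10^-4 H.

M ≈ 182 μH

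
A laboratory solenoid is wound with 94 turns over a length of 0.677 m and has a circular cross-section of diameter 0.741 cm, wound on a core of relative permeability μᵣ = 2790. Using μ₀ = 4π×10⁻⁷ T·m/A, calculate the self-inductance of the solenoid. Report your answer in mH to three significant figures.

L ≈ 1.97 mH

A = π(d/2)² = π(3.705×10^-3 m)² = 4.312×10^-5 m².
For a long solenoid, L = μ₀μᵣN²A/ℓ.
L = (4π×10⁻⁷)(2790)(94)²(4.312×10^-5)/(0.677 m) = 1.973×10^-3 H.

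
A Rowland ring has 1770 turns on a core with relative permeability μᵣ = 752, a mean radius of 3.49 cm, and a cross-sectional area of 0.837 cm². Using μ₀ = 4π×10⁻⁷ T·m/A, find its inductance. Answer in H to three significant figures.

For a thin toroid, L = μ₀μᵣN²A/(2πR).
L = (4π×10⁻⁷)(752)(1770)²(8.370×10^-5) / (2π×3.490×10^-2 m) = 1.13 H.

L ≈ 1.13 H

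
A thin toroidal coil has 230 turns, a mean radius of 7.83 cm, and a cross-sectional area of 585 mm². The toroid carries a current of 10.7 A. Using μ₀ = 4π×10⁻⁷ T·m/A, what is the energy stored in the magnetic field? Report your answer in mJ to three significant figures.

U ≈ 4.52 mJ

L = μ₀N²A/(2πR) = (4π×10⁻⁷)(230)²(5.850×10^-4)/(2π×7.830×10^-2) = 7.9046×10^-5 H.
U = ½LI² = ½(7.9046×10^-5)(10.7)² = 4.52499×10^-3 J.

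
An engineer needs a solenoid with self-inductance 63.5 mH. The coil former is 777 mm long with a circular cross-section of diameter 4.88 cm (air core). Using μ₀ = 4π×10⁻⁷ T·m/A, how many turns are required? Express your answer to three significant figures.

N ≈ 4580 turns

A = π(d/2)² = π(2.440×10^-2 m)² = 1.870×10^-3 m².
From L = μ₀N²A/ℓ, N = √(Lℓ / (μ₀A)).
N = √[(6.350×10^-2)(0.777) / ((4π×10⁻⁷)×1.870×10^-3)] = √(2.099×10^7) ≈ 4581.7.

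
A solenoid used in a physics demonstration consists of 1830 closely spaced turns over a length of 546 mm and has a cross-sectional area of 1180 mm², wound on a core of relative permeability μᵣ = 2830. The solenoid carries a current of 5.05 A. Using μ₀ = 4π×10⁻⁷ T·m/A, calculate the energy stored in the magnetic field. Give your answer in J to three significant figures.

U ≈ 328 J

A = 1180 mm² = 1.180×10^-3 m².
L = μ₀μᵣN²A/ℓ = (4π×10⁻⁷)(2830)(1830)²(1.180×10^-3)/(0.546) = 25.74 H.
U = ½LI² = ½(25.74)(5.05)² = 328.2 J.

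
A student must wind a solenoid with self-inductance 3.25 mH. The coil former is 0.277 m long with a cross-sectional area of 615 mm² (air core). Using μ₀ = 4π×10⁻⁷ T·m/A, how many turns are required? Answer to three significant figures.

A = 615 mm² = 6.150×10^-4 m².
From L = μ₀N²A/ℓ, N = √(Lℓ / (μ₀A)).
N = √[(3.250×10^-3)(0.277) / ((4π×10⁻⁷)×6.150×10^-4)] = √(1.1649×10^6) ≈ 1079.3.

N ≈ 1080 turns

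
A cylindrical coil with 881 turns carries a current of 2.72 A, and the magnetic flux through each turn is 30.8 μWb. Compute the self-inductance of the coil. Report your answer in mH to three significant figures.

Self-inductance is defined by L = NΦ_B/I (flux linkage over current).
L = (881)(3.080×10^-5 Wb)/(2.72 A) = 9.976×10^-3 H.

L ≈ 9.98 mH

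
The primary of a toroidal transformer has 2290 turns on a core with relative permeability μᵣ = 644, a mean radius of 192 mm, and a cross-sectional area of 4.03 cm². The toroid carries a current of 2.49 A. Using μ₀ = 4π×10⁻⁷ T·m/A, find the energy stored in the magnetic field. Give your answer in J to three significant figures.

U ≈ 4.40 J

L = μ₀μᵣN²A/(2πR) = (4π×10⁻⁷)(644)(2290)²(4.030×10^-4)/(2π×0.192) = 1.418 H.
U = ½LI² = ½(1.418)(2.49)² = 4.395 J.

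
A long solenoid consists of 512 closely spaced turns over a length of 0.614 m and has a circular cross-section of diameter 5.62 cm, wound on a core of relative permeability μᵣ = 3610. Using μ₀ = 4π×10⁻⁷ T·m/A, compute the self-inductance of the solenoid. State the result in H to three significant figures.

L ≈ 4.80 H

A = π(d/2)² = π(2.810×10^-2 m)² = 2.481×10^-3 m².
For a long solenoid, L = μ₀μᵣN²A/ℓ.
L = (4π×10⁻⁷)(3610)(512)²(2.481×10^-3)/(0.614 m) = 4.8045 H.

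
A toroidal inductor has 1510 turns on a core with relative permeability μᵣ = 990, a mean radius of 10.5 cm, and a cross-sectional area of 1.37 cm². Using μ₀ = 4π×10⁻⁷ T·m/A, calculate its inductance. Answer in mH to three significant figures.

L ≈ 589 mH

For a thin toroid, L = μ₀μᵣN²A/(2πR).
L = (4π×10⁻⁷)(990)(1510)²(1.370×10^-4) / (2π×0.105 m) = 0.589 H.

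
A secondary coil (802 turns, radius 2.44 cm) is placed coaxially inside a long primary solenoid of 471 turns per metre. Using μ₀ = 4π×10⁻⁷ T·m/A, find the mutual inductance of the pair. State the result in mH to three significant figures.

M ≈ 0.888 mH

The outer solenoid produces a uniform field B₁ = μ₀n₁I₁ across the inner coil,
so the flux linkage is N₂Φ = N₂B₁A₂ = μ₀n₁N₂A₂·I₁, giving M = μ₀n₁N₂A₂.
A₂ = πr² = π(2.440×10^-2 m)² = 1.870×10^-3 m².
M = (4π×10⁻⁷)(471)(802)(1.870×10^-3) = 8.878×10^-4 H.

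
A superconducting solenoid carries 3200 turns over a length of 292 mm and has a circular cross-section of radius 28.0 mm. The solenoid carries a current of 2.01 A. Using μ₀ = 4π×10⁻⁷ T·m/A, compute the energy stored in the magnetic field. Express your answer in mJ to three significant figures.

A = πr² = π(2.800×10^-2 m)² = 2.463×10^-3 m².
L = μ₀N²A/ℓ = (4π×10⁻⁷)(3200)²(2.463×10^-3)/(0.292) = 0.1085 H.
U = ½LI² = ½(0.1085)(2.01)² = 0.2193 J.

U ≈ 219 mJ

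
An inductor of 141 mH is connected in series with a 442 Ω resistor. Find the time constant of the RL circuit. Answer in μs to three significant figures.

τ = L/R = (0.141 H)/(442 Ω) = 3.190×10^-4 s.

τ ≈ 319 μs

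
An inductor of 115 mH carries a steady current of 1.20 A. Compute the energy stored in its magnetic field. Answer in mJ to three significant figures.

Stored magnetic energy: U = ½LI².
U = ½(0.115 H)(1.20 A)² = 8.280×10^-2 J.

U ≈ 82.8 mJ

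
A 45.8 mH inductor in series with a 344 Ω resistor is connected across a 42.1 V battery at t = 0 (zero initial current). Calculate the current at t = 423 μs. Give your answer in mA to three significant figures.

τ = L/R = 4.580×10^-2/344 = 1.331×10^-4 s; final current I_∞ = ε/R = 42.1/344 = 0.1224 A.
I(t) = I_∞(1 − e^(−t/τ)) with t/τ = 3.177.
I = (0.1224)(1 − e^(−3.177)) = 0.1173 A.

I ≈ 117 mA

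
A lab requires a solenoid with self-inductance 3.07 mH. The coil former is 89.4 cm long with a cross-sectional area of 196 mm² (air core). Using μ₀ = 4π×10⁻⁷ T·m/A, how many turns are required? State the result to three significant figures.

N ≈ 3340 turns

A = 196 mm² = 1.960×10^-4 m².
From L = μ₀N²A/ℓ, N = √(Lℓ / (μ₀A)).
N = √[(3.070×10^-3)(0.894) / ((4π×10⁻⁷)×1.960×10^-4)] = √(1.114×10^7) ≈ 3338.1.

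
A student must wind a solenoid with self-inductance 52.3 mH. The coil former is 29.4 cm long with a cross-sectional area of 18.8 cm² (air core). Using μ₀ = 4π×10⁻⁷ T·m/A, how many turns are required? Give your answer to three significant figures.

A = 18.8 cm² = 1.880×10^-3 m².
From L = μ₀N²A/ℓ, N = √(Lℓ / (μ₀A)).
N = √[(5.230×10^-2)(0.294) / ((4π×10⁻⁷)×1.880×10^-3)] = √(6.509×10^6) ≈ 2551.2.

N ≈ 2550 turns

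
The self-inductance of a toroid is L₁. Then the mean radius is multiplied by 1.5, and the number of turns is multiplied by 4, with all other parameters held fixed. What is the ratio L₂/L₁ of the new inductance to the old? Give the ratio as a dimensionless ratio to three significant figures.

L₂/L₁ = 10.7

For a toroid, L ∝ μᵣN²A/R.
L₂/L₁ = (1.5)^-1 × (4)^2 = 10.7.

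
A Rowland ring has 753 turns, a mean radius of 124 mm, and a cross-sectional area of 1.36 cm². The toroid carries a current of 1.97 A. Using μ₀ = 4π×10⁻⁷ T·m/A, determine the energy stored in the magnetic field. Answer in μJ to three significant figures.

U ≈ 241 μJ

L = μ₀N²A/(2πR) = (4π×10⁻⁷)(753)²(1.360×10^-4)/(2π×0.124) = 1.244×10^-4 H.
U = ½LI² = ½(1.244×10^-4)(1.97)² = 2.413×10^-4 J.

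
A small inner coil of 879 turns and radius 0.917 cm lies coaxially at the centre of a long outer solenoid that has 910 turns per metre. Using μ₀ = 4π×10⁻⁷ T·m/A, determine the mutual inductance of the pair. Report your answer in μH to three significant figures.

The outer solenoid produces a uniform field B₁ = μ₀n₁I₁ across the inner coil,
so the flux linkage is N₂Φ = N₂B₁A₂ = μ₀n₁N₂A₂·I₁, giving M = μ₀n₁N₂A₂.
A₂ = πr² = π(9.170×10^-3 m)² = 2.642×10^-4 m².
M = (4π×10⁻⁷)(910)(879)(2.642×10^-4) = 2.655×10^-4 H.

M ≈ 266 μH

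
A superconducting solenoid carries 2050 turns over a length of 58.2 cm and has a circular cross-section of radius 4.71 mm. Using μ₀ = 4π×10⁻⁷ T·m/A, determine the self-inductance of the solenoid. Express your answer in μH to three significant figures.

A = πr² = π(4.710×10^-3 m)² = 6.969×10^-5 m².
For a long solenoid, L = μ₀N²A/ℓ.
L = (4π×10⁻⁷)(2050)²(6.969×10^-5)/(0.582 m) = 6.324×10^-4 H.

L ≈ 632 μH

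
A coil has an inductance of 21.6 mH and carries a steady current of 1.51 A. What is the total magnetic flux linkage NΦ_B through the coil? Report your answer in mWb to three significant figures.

NΦ_B ≈ 32.6 mWb

From L = NΦ_B/I, the flux linkage is NΦ_B = LI.
NΦ_B = (2.160×10^-2 H)(1.51 A) = 3.262×10^-2 Wb.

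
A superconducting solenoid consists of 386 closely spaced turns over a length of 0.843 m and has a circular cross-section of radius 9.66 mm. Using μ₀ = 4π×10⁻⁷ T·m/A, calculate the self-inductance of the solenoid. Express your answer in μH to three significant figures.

A = πr² = π(9.660×10^-3 m)² = 2.932×10^-4 m².
For a long solenoid, L = μ₀N²A/ℓ.
L = (4π×10⁻⁷)(386)²(2.932×10^-4)/(0.843 m) = 6.511×10^-5 H.

L ≈ 65.1 μH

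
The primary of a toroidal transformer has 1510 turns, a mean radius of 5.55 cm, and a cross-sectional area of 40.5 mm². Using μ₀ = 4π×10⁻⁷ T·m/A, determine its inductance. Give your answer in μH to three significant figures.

L ≈ 333 μH

For a thin toroid, L = μ₀N²A/(2πR).
L = (4π×10⁻⁷)(1510)²(4.050×10^-5) / (2π×5.550×10^-2 m) = 3.328×10^-4 H.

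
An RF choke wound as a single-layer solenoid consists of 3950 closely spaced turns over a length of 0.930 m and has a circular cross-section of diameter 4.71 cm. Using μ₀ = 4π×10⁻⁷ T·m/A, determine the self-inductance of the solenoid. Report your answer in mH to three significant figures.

L ≈ 36.7 mH

A = π(d/2)² = π(2.355×10^-2 m)² = 1.742×10^-3 m².
For a long solenoid, L = μ₀N²A/ℓ.
L = (4π×10⁻⁷)(3950)²(1.742×10^-3)/(0.93 m) = 3.673×10^-2 H.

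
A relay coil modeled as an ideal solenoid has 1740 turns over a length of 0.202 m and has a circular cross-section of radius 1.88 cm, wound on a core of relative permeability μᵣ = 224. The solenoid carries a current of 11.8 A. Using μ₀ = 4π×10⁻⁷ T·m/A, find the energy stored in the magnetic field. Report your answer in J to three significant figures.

A = πr² = π(1.880×10^-2 m)² = 1.110×10^-3 m².
L = μ₀μᵣN²A/ℓ = (4π×10⁻⁷)(224)(1740)²(1.110×10^-3)/(0.202) = 4.6846 H.
U = ½LI² = ½(4.6846)(11.8)² = 326.1 J.

U ≈ 326 J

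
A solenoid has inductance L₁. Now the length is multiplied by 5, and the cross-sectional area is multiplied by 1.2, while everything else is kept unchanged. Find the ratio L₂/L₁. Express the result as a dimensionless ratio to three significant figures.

L₂/L₁ = 0.240

For a solenoid, L ∝ μᵣN²A/ℓ.
L₂/L₁ = (5)^-1 × (1.2) = 0.240.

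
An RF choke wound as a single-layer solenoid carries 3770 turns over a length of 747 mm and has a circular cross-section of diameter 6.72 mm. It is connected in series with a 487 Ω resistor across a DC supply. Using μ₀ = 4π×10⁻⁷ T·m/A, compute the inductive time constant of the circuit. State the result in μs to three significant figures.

A = π(d/2)² = π(3.360×10^-3 m)² = 3.547×10^-5 m².
L = μ₀N²A/ℓ = (4π×10⁻⁷)(3770)²(3.547×10^-5)/(0.747) = 8.480×10^-4 H.
τ = L/R = (8.480×10^-4)/(487) = 1.741×10^-6 s.

τ ≈ 1.74 μs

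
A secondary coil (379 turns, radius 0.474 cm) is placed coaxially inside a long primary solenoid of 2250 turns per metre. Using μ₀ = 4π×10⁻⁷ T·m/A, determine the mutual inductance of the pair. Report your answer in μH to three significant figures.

M ≈ 75.6 μH

The outer solenoid produces a uniform field B₁ = μ₀n₁I₁ across the inner coil,
so the flux linkage is N₂Φ = N₂B₁A₂ = μ₀n₁N₂A₂·I₁, giving M = μ₀n₁N₂A₂.
A₂ = πr² = π(4.740×10^-3 m)² = 7.058×10^-5 m².
M = (4π×10⁻⁷)(2250)(379)(7.058×10^-5) = 7.564×10^-5 H.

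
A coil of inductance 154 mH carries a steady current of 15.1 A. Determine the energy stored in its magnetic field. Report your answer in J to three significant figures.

U ≈ 17.6 J

Stored magnetic energy: U = ½LI².
U = ½(0.154 H)(15.1 A)² = 17.56 J.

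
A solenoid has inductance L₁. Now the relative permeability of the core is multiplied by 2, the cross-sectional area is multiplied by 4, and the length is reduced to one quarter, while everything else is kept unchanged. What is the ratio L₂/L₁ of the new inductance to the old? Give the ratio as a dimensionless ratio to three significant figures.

L₂/L₁ = 32.0

For a solenoid, L ∝ μᵣN²A/ℓ.
L₂/L₁ = (2) × (4) × (0.25)^-1 = 32.0.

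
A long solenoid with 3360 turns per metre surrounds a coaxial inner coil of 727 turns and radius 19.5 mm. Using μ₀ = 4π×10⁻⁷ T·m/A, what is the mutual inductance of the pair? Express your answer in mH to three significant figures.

M ≈ 3.67 mH

The outer solenoid produces a uniform field B₁ = μ₀n₁I₁ across the inner coil,
so the flux linkage is N₂Φ = N₂B₁A₂ = μ₀n₁N₂A₂·I₁, giving M = μ₀n₁N₂A₂.
A₂ = πr² = π(1.950×10^-2 m)² = 1.1946×10^-3 m².
M = (4π×10⁻⁷)(3360)(727)(1.1946×10^-3) = 3.667×10^-3 H.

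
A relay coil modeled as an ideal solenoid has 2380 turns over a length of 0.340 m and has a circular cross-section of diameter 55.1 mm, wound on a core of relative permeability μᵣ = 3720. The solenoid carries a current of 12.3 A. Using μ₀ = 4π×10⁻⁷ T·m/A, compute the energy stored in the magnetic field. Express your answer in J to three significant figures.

A = π(d/2)² = π(2.755×10^-2 m)² = 2.384×10^-3 m².
L = μ₀μᵣN²A/ℓ = (4π×10⁻⁷)(3720)(2380)²(2.384×10^-3)/(0.34) = 185.7 H.
U = ½LI² = ½(185.7)(12.3)² = 1.4048×10^4 J.

U ≈ 14000 J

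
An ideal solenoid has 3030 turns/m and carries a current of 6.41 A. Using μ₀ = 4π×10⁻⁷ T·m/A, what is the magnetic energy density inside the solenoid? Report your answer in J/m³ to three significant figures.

u ≈ 237 J/m³

B = μ₀nI = (4π×10⁻⁷)(3.030×10^3)(6.41) = 2.441×10^-2 T.
u = B²/(2μ₀) = (2.441×10^-2)²/(2×4π×10⁻⁷) = 237 J/m³.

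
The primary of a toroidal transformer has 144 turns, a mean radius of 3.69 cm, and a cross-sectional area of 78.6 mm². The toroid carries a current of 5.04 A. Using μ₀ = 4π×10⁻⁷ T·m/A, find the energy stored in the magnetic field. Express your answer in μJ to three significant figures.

L = μ₀N²A/(2πR) = (4π×10⁻⁷)(144)²(7.860×10^-5)/(2π×3.690×10^-2) = 8.834×10^-6 H.
U = ½LI² = ½(8.834×10^-6)(5.04)² = 1.122×10^-4 J.

U ≈ 112 μJ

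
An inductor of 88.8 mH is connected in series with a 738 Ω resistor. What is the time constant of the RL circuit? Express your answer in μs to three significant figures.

τ ≈ 120 μs

τ = L/R = (8.880×10^-2 H)/(738 Ω) = 1.203×10^-4 s.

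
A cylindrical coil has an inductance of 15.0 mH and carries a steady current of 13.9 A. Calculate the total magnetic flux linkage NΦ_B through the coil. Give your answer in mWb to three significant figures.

NΦ_B ≈ 209 mWb

From L = NΦ_B/I, the flux linkage is NΦ_B = LI.
NΦ_B = (1.500×10^-2 H)(13.9 A) = 0.2085 Wb.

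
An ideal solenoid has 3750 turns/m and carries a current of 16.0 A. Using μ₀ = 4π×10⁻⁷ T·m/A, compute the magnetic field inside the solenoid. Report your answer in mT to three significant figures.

B ≈ 75.4 mT

Inside a long solenoid, B = μ₀nI.
B = (4π×10⁻⁷)(3.750×10^3 m⁻¹)(16.0 A) = 7.540×10^-2 T.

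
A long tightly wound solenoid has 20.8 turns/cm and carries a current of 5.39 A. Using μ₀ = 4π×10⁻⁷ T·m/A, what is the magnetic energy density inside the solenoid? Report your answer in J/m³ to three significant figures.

B = μ₀nI = (4π×10⁻⁷)(2.080×10^3)(5.39) = 1.409×10^-2 T.
u = B²/(2μ₀) = (1.409×10^-2)²/(2×4π×10⁻⁷) = 78.97 J/m³.

u ≈ 79.0 J/m³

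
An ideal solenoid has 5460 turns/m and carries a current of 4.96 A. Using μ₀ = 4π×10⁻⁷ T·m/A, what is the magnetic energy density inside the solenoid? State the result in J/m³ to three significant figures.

u ≈ 461 J/m³

B = μ₀nI = (4π×10⁻⁷)(5.460×10^3)(4.96) = 3.403×10^-2 T.
u = B²/(2μ₀) = (3.403×10^-2)²/(2×4π×10⁻⁷) = 460.8 J/m³.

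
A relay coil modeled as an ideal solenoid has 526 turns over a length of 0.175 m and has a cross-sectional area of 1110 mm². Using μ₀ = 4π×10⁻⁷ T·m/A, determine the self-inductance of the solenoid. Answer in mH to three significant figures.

L ≈ 2.21 mH

A = 1110 mm² = 1.110×10^-3 m².
For a long solenoid, L = μ₀N²A/ℓ.
L = (4π×10⁻⁷)(526)²(1.110×10^-3)/(0.175 m) = 2.205×10^-3 H.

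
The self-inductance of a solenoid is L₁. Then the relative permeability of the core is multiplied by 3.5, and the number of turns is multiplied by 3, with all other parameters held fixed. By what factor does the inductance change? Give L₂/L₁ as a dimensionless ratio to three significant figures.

For a solenoid, L ∝ μᵣN²A/ℓ.
L₂/L₁ = (3.5) × (3)^2 = 31.5.

L₂/L₁ = 31.5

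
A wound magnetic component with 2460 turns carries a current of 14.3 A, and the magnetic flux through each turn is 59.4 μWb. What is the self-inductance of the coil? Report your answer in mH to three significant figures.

Self-inductance is defined by L = NΦ_B/I (flux linkage over current).
L = (2460)(5.940×10^-5 Wb)/(14.3 A) = 1.022×10^-2 H.

L ≈ 10.2 mH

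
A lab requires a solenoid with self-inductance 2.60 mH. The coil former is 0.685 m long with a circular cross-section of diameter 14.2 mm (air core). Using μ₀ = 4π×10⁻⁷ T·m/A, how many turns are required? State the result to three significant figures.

N ≈ 2990 turns

A = π(d/2)² = π(7.100×10^-3 m)² = 1.584×10^-4 m².
From L = μ₀N²A/ℓ, N = √(Lℓ / (μ₀A)).
N = √[(2.600×10^-3)(0.685) / ((4π×10⁻⁷)×1.584×10^-4)] = √(8.949×10^6) ≈ 2991.5.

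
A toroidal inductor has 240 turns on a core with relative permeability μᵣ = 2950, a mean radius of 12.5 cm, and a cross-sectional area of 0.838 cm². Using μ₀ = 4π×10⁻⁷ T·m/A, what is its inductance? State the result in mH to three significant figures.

L ≈ 22.8 mH

For a thin toroid, L = μ₀μᵣN²A/(2πR).
L = (4π×10⁻⁷)(2950)(240)²(8.380×10^-5) / (2π×0.125 m) = 2.278×10^-2 H.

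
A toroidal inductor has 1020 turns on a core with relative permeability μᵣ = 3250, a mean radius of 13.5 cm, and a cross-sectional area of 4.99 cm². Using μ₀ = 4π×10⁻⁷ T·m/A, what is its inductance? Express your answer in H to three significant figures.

For a thin toroid, L = μ₀μᵣN²A/(2πR).
L = (4π×10⁻⁷)(3250)(1020)²(4.990×10^-4) / (2π×0.135 m) = 2.5 H.

L ≈ 2.50 H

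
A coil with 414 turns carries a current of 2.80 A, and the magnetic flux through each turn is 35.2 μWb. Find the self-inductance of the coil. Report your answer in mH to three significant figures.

L ≈ 5.20 mH

Self-inductance is defined by L = NΦ_B/I (flux linkage over current).
L = (414)(3.520×10^-5 Wb)/(2.80 A) = 5.2046×10^-3 H.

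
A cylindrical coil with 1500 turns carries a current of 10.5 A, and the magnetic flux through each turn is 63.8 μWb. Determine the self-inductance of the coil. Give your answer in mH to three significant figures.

L ≈ 9.11 mH

Self-inductance is defined by L = NΦ_B/I (flux linkage over current).
L = (1500)(6.380×10^-5 Wb)/(10.5 A) = 9.114×10^-3 H.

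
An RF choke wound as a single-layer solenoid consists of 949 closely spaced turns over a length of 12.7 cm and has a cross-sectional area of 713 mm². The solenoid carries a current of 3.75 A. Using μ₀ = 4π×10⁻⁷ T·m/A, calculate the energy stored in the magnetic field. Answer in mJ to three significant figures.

U ≈ 44.7 mJ

A = 713 mm² = 7.130×10^-4 m².
L = μ₀N²A/ℓ = (4π×10⁻⁷)(949)²(7.130×10^-4)/(0.127) = 6.354×10^-3 H.
U = ½LI² = ½(6.354×10^-3)(3.75)² = 4.467×10^-2 J.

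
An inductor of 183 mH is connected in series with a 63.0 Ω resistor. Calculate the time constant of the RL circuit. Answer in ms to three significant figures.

τ ≈ 2.90 ms

τ = L/R = (0.183 H)/(63.0 Ω) = 2.9048×10^-3 s.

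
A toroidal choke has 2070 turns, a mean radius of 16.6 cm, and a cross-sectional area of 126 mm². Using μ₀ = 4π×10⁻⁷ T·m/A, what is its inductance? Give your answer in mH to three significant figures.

L ≈ 0.650 mH

For a thin toroid, L = μ₀N²A/(2πR).
L = (4π×10⁻⁷)(2070)²(1.260×10^-4) / (2π×0.166 m) = 6.5048×10^-4 H.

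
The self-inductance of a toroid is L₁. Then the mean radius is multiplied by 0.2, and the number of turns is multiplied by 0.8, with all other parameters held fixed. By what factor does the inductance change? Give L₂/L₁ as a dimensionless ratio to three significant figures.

For a toroid, L ∝ μᵣN²A/R.
L₂/L₁ = (0.2)^-1 × (0.8)^2 = 3.20.

L₂/L₁ = 3.20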